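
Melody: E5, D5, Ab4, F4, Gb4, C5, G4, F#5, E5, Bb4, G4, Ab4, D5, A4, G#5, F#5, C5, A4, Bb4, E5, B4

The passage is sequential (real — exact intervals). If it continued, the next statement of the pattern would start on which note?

With a 7-note motive the entries are E5, F#5, G#5, each up a 2nd from the previous.
The next head, up a 2nd from G#5, is A#5.

A#5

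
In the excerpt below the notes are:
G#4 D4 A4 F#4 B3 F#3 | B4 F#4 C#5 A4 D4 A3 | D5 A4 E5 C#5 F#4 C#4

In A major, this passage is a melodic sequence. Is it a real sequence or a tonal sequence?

Every note is diatonic to A major.
Cell 1 has -6 semitones from note 1 to 2, but cell 2 has -5 — the interval quality changes while the contour stays the same, which is the hallmark of a tonal sequence.

tonal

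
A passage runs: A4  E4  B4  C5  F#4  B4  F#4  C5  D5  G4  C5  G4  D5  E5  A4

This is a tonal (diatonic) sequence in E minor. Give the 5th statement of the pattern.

Taking 5-note groups, the heads are A4, B4, C5: the pattern moves up a 2nd.
Carrying on: D5 → E5.
So cell 5 is E5 B4 F#5 G5 C5.

E5 B4 F#5 G5 C5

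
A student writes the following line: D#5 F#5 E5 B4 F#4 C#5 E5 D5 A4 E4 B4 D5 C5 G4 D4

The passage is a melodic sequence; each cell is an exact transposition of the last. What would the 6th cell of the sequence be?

F4 Ab4 Gb4 Db4 Ab3

Taking 5-note groups, the heads are D#5, C#5, B4: the pattern moves down a 2nd.
Extending down a 2nd: A4 → G4 → F4.
From F4 the exact shape gives F4 Ab4 Gb4 Db4 Ab3.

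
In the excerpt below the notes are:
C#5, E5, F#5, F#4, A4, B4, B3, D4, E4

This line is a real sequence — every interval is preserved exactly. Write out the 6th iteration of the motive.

The 3-note cells begin on C#5, F#4, B3 — each down a 5th from the last.
Continuing the starts: E3 → A2 → D2.
From D2 the exact shape gives D2 F2 G2.

D2 F2 G2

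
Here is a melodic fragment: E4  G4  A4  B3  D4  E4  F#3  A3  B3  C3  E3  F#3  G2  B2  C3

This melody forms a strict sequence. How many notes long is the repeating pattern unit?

There are 15 notes; a 3-note unit gives 5 cells:
E4 G4 A4 | B3 D4 E4 | F#3 A3 B3 | C3 E3 F#3 | G2 B2 C3
Every group is a transposition down a 4th of the one before; no shorter unit works.

3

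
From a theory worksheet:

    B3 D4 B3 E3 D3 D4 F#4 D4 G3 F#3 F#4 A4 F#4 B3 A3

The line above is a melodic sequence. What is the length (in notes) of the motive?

5

Try groups of 5 (3 cells in 15 notes):
B3 D4 B3 E3 D3 | D4 F#4 D4 G3 F#3 | F#4 A4 F#4 B3 A3
Each cell is the previous one up a 3rd — so the unit is 5 notes.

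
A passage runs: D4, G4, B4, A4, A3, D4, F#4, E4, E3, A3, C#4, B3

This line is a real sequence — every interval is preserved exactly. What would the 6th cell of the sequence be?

The 4-note cells begin on D4, A3, E3 — each down a 4th from the last.
Continuing the starts: B2 → F#2 → C#2.
From C#2 the exact shape gives C#2 F#2 A#2 G#2.

C#2 F#2 A#2 G#2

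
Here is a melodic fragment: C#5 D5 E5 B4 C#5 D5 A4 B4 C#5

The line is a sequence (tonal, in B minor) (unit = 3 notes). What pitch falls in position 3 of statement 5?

A4

Grouping in 3s, the 3rd note of each cell is E5, D5, C#5.
Each moves down a 2nd. Continuing: B4 → A4.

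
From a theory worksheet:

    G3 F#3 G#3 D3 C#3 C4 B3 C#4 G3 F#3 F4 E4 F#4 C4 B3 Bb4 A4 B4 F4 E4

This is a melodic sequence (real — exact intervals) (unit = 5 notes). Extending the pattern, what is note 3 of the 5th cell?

Grouping in 5s, the 3rd note of each cell is G#3, C#4, F#4, B4.
One more up a 4th gives E5.

E5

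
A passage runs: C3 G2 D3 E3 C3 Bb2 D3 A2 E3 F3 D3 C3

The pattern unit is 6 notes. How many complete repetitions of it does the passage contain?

2

12 notes in groups of 6 gives 12/6 = 2 statements.
Starts: C3, D3 — each up a 2nd.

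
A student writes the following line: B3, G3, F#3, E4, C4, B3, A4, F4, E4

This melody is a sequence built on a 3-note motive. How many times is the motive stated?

3

9 notes in groups of 3 gives 9/3 = 3 statements.
Starts: B3, E4, A4 — each up a 4th.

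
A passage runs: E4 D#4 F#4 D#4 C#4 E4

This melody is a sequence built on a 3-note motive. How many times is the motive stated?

6 notes in groups of 3 gives 6/3 = 2 statements.
Starts: E4, D#4 — each down a 2nd.

2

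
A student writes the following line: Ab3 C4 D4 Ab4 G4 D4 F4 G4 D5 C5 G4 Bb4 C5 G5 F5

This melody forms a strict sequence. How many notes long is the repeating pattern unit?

5

There are 15 notes; a 5-note unit gives 3 cells:
Ab3 C4 D4 Ab4 G4 | D4 F4 G4 D5 C5 | G4 Bb4 C5 G5 F5
Each cell is the previous one up a 4th — so the unit is 5 notes.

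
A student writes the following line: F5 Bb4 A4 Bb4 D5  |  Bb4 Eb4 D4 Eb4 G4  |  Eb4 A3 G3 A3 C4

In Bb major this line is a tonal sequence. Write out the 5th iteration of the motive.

D3 G2 F2 G2 Bb2

Unit = 5 notes; the statements start on F5, Bb4, Eb4, moving down a 5th each time.
Continuing the starts: A3 → D3.
So cell 5 is D3 G2 F2 G2 Bb2.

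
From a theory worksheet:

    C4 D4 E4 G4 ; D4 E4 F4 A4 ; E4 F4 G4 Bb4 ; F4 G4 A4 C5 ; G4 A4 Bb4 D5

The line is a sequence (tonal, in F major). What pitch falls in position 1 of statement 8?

With 4-note cells, note 1 of each statement runs C4, D4, E4, F4, G4.
Carrying that up a 2nd forward: A4 → Bb4 → C5.

C5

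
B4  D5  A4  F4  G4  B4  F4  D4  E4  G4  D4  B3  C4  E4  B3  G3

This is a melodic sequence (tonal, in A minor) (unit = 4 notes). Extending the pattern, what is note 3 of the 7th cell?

C3

Grouping in 4s, the 3rd note of each cell is A4, F4, D4, B3.
Each moves down a 3rd. Continuing: G3 → E3 → C3.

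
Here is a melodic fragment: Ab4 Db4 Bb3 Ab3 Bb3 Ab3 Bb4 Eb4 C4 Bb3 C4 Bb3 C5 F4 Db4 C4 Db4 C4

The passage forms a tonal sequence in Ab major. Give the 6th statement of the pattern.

Taking 6-note groups, the heads are Ab4, Bb4, C5: the pattern moves up a 2nd.
Extending up a 2nd: Db5 → Eb5 → F5.
Statement 6 starts on F5 and keeps the same diatonic contour: F5 Bb4 G4 F4 G4 F4.

F5 Bb4 G4 F4 G4 F4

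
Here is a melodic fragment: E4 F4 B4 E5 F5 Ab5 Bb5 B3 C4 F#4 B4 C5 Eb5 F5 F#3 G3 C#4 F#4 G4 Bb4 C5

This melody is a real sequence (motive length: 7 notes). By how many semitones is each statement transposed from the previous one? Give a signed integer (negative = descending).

Unit = 7 notes; the statements start on E4, B3, F#3, moving down a 4th each time.
Counting half-steps from E4 to B3: -5.

-5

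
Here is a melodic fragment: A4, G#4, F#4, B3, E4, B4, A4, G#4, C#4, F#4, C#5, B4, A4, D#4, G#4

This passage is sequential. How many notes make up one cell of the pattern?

5

Try groups of 5 (3 cells in 15 notes):
A4 G#4 F#4 B3 E4 | B4 A4 G#4 C#4 F#4 | C#5 B4 A4 D#4 G#4
That's a consistent up a 2nd shift per cell, and no other grouping gives one.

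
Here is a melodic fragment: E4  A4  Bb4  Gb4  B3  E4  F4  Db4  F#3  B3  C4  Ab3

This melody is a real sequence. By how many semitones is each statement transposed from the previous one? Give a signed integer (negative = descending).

The 4-note cells begin on E4, B3, F#3 — each down a 4th from the last.
E4→B3 is 59 − 64 = -5 semitones.

-5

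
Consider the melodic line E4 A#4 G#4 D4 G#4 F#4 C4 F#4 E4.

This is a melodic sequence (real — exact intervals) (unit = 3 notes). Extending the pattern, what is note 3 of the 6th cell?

The unit is 3 notes. Position-3 pitches of the 3 shown cells: G#4, F#4, E4.
Each moves down a 2nd. Continuing: D4 → C4 → Bb3.

Bb3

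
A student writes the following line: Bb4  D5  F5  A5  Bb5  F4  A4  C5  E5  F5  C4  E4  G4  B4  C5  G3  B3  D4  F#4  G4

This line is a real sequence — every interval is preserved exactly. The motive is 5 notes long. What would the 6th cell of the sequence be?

With a 5-note motive the entries are Bb4, F4, C4, G3, each down a 4th from the previous.
Extending down a 4th: D3 → A2.
So cell 6 is A2 C#3 E3 G#3 A3.

A2 C#3 E3 G#3 A3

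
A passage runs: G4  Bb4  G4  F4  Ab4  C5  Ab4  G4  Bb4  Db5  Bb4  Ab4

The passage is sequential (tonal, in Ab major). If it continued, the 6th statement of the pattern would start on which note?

Eb5

Unit = 4 notes; the statements start on G4, Ab4, Bb4, moving up a 2nd each time.
Extending the heads up a 2nd: C5 → Db5 → Eb5.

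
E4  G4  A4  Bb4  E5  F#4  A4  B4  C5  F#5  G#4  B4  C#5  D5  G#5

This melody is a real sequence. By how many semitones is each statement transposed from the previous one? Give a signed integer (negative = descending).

2

The 5-note cells begin on E4, F#4, G#4 — each up a 2nd from the last.
Counting half-steps from E4 to F#4: 2.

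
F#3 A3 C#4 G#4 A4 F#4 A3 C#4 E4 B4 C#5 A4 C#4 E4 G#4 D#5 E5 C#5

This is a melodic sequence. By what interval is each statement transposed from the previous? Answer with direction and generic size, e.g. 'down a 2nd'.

up a 3rd

With a 6-note motive the entries are F#3, A3, C#4, each up a 3rd from the previous.
From F#3 to A3: up a 3rd.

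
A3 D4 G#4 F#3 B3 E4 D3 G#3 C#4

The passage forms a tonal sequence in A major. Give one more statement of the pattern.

B2 E3 A3

Unit = 3 notes; the statements start on A3, F#3, D3, moving down a 3rd each time.
From B2 the diatonic shape gives B2 E3 A3.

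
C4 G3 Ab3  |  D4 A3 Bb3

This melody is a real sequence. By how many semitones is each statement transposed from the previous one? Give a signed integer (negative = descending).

Unit = 3 notes; the statements start on C4, D4, moving up a 2nd each time.
C4→D4 is 62 − 60 = 2 semitones.

2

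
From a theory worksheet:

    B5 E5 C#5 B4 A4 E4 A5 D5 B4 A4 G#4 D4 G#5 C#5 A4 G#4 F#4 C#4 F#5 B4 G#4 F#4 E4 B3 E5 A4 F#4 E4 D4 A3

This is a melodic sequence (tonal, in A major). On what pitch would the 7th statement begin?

C#5

The 6-note cells begin on B5, A5, G#5, F#5, E5 — each down a 2nd from the last.
Extending the heads down a 2nd: D5 → C#5.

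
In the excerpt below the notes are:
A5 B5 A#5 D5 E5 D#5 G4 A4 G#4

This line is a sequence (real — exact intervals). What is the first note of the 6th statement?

Bb2

The 3-note cells begin on A5, D5, G4 — each down a 5th from the last.
Continuing: C4 → F3 → Bb2. Statement 6 starts on Bb2.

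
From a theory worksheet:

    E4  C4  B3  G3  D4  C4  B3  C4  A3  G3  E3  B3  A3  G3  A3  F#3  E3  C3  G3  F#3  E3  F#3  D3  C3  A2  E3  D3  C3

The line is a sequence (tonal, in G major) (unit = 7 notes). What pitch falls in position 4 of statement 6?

Grouping in 7s, the 4th note of each cell is G3, E3, C3, A2.
Carrying that down a 3rd forward: F#2 → D2.

D2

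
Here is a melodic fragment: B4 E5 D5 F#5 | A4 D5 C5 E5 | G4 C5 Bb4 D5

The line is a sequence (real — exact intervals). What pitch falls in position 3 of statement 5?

Gb4

With 4-note cells, note 3 of each statement runs D5, C5, Bb4.
Each moves down a 2nd. Continuing: Ab4 → Gb4.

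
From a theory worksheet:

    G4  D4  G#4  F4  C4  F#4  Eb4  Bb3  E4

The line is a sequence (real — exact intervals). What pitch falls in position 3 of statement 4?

D4

Grouping in 3s, the 3rd note of each cell is G#4, F#4, E4.
From E4, down a 2nd gives D4.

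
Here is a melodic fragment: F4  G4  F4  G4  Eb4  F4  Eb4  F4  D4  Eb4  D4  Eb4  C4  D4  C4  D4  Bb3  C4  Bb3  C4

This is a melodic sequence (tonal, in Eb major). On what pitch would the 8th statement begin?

With a 4-note motive the entries are F4, Eb4, D4, C4, Bb3, each down a 2nd from the previous.
Continuing: Ab3 → G3 → F3. Statement 8 starts on F3.

F3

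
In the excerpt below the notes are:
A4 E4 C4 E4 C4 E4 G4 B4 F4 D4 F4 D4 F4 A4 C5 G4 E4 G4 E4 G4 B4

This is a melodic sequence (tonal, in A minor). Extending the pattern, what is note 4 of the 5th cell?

B4

With 7-note cells, note 4 of each statement runs E4, F4, G4.
Carrying that up a 2nd forward: A4 → B4.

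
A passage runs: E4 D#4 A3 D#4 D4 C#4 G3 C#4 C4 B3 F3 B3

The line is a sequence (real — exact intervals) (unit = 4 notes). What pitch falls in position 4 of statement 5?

With 4-note cells, note 4 of each statement runs D#4, C#4, B3.
Extending down a 2nd: A3 → G3.

G3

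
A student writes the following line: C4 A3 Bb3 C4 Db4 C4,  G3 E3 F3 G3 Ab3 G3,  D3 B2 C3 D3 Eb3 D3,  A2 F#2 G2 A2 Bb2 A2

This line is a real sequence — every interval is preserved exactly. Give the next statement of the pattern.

Taking 6-note groups, the heads are C4, G3, D3, A2: the pattern moves down a 4th.
From E2 the exact shape gives E2 C#2 D2 E2 F2 E2.

E2 C#2 D2 E2 F2 E2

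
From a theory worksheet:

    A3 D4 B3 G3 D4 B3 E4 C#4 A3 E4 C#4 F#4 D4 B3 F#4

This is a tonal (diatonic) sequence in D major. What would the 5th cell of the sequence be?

E4 A4 F#4 D4 A4

Unit = 5 notes; the statements start on A3, B3, C#4, moving up a 2nd each time.
Continuing the starts: D4 → E4.
Statement 5 starts on E4 and keeps the same diatonic contour: E4 A4 F#4 D4 A4.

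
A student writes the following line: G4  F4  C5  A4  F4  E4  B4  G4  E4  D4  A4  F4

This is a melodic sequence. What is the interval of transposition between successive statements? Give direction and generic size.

down a 2nd

The 4-note cells begin on G4, F4, E4 — each down a 2nd from the last.
G4 to F4 is down a 2nd.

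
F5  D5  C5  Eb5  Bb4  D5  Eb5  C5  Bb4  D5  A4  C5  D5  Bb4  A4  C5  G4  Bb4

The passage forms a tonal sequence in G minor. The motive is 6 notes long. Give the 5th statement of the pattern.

Unit = 6 notes; the statements start on F5, Eb5, D5, moving down a 2nd each time.
Extending down a 2nd: C5 → Bb4.
Statement 5 starts on Bb4 and keeps the same diatonic contour: Bb4 G4 F4 A4 Eb4 G4.

Bb4 G4 F4 A4 Eb4 G4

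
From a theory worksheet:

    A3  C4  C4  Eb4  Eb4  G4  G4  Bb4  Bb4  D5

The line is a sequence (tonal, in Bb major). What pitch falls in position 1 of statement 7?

The unit is 2 notes. Position-1 pitches of the 5 shown cells: A3, C4, Eb4, G4, Bb4.
Carrying that up a 3rd forward: D5 → F5.

F5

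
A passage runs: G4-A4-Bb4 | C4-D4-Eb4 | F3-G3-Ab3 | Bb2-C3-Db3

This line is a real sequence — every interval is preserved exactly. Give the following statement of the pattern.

Unit = 3 notes; the statements start on G4, C4, F3, Bb2, moving down a 5th each time.
So cell 5 is Eb2 F2 Gb2.

Eb2 F2 Gb2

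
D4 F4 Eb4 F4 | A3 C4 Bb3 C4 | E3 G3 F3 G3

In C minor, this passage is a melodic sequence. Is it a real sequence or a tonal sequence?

real

Each cell has the same semitone pattern (3, -2, 2) — intervals are preserved exactly.
And A3 lies outside C minor, so the sequence is real rather than tonal.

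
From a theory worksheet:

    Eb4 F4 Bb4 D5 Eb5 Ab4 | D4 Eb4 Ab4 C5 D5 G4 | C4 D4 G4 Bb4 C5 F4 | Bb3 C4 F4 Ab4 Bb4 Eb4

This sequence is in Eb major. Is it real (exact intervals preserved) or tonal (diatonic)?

Every note is diatonic to Eb major.
Cell 1 has +2 semitones from note 1 to 2, but cell 2 has +1 — the interval quality changes while the contour stays the same, which is the hallmark of a tonal sequence.

tonal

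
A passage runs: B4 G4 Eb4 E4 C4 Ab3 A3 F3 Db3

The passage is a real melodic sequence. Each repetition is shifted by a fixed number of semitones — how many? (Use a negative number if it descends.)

-7

Unit = 3 notes; the statements start on B4, E4, A3, moving down a 5th each time.
B4 to E4 spans -7 semitones.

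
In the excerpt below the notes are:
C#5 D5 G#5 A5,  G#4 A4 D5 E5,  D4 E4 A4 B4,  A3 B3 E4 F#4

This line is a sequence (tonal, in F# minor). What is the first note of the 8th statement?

C#2

With a 4-note motive the entries are C#5, G#4, D4, A3, each down a 4th from the previous.
Continuing: E3 → B2 → F#2 → C#2. Statement 8 starts on C#2.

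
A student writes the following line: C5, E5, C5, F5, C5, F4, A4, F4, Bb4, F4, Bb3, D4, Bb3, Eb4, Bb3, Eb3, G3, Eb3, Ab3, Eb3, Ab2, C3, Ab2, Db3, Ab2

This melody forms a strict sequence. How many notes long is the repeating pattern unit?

25 notes total. Splitting into 5 groups of 5:
C5 E5 C5 F5 C5 | F4 A4 F4 Bb4 F4 | Bb3 D4 Bb3 Eb4 Bb3 | Eb3 G3 Eb3 Ab3 Eb3 | Ab2 C3 Ab2 Db3 Ab2
That's a consistent down a 5th shift per cell, and no other grouping gives one.

5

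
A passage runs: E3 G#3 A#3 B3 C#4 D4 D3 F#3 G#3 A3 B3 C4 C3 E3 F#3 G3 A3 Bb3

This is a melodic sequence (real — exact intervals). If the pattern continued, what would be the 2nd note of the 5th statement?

C3

The unit is 6 notes. Position-2 pitches of the 3 shown cells: G#3, F#3, E3.
Carrying that down a 2nd forward: D3 → C3.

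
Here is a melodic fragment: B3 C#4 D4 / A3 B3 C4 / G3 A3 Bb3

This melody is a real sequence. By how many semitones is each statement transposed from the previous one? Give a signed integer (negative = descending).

With a 3-note motive the entries are B3, A3, G3, each down a 2nd from the previous.
B3→A3 is 57 − 59 = -2 semitones.

-2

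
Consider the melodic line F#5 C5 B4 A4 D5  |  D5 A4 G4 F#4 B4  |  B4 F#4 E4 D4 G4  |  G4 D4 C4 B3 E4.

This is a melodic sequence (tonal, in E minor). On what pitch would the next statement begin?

E4

The 5-note cells begin on F#5, D5, B4, G4 — each down a 3rd from the last.
One more step down a 3rd gives E4.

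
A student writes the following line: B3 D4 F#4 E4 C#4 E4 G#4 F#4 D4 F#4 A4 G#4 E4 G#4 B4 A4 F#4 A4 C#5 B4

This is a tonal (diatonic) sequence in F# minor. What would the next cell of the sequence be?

G#4 B4 D5 C#5

Unit = 4 notes; the statements start on B3, C#4, D4, E4, F#4, moving up a 2nd each time.
Statement 6 starts on G#4 and keeps the same diatonic contour: G#4 B4 D5 C#5.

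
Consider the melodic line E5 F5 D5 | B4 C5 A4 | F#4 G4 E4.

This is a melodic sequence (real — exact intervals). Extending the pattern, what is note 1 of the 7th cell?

With 3-note cells, note 1 of each statement runs E5, B4, F#4.
Each moves down a 4th. Continuing: C#4 → G#3 → D#3 → A#2.

A#2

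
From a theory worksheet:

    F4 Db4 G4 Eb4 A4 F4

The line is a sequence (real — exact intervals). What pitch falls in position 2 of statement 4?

With 2-note cells, note 2 of each statement runs Db4, Eb4, F4.
From F4, up a 2nd gives G4.

G4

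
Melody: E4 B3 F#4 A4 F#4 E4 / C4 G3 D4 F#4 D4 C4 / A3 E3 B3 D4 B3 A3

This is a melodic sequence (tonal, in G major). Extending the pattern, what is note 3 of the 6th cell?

The unit is 6 notes. Position-3 pitches of the 3 shown cells: F#4, D4, B3.
Each moves down a 3rd. Continuing: G3 → E3 → C3.

C3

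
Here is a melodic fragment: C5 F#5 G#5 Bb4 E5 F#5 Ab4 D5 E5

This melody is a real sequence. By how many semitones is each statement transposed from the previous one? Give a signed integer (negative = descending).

-2

With a 3-note motive the entries are C5, Bb4, Ab4, each down a 2nd from the previous.
Counting half-steps from C5 to Bb4: -2.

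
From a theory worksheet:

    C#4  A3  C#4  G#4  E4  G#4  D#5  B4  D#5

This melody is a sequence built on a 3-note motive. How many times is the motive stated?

9 notes in groups of 3 gives 9/3 = 3 statements.
Starts: C#4, G#4, D#5 — each up a 5th.

3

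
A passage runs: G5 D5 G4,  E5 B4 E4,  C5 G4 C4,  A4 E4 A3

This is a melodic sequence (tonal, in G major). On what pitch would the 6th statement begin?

D4

Unit = 3 notes; the statements start on G5, E5, C5, A4, moving down a 3rd each time.
Continuing: F#4 → D4. Statement 6 starts on D4.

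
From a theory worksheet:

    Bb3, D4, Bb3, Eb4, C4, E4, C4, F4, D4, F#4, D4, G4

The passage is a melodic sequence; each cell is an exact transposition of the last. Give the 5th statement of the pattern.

With a 4-note motive the entries are Bb3, C4, D4, each up a 2nd from the previous.
Continuing the starts: E4 → F#4.
So cell 5 is F#4 A#4 F#4 B4.

F#4 A#4 F#4 B4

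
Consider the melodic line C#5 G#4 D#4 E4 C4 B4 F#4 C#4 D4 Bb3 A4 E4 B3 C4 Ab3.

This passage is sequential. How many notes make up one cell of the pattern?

There are 15 notes; a 5-note unit gives 3 cells:
C#5 G#4 D#4 E4 C4 | B4 F#4 C#4 D4 Bb3 | A4 E4 B3 C4 Ab3
Every group is a transposition down a 2nd of the one before; no shorter unit works.

5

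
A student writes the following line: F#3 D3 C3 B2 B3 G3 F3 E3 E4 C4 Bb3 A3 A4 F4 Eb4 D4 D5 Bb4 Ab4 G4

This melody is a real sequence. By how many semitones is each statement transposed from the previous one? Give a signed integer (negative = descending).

5

The 4-note cells begin on F#3, B3, E4, A4, D5 — each up a 4th from the last.
F#3 to B3 spans +5 semitones.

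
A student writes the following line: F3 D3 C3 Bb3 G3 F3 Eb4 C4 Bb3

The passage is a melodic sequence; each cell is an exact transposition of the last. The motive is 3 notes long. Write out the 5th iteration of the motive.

Db5 Bb4 Ab4

Unit = 3 notes; the statements start on F3, Bb3, Eb4, moving up a 4th each time.
Continuing the starts: Ab4 → Db5.
Statement 5 starts on Db5 and keeps the same exact contour: Db5 Bb4 Ab4.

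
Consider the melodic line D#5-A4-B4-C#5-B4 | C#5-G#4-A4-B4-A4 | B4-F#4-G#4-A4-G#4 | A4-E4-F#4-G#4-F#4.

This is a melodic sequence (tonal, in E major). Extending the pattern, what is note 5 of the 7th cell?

The unit is 5 notes. Position-5 pitches of the 4 shown cells: B4, A4, G#4, F#4.
Carrying that down a 2nd forward: E4 → D#4 → C#4.

C#4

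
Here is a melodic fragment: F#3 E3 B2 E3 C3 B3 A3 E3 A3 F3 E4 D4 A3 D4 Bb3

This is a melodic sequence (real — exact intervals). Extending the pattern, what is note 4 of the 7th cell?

Bb5

With 5-note cells, note 4 of each statement runs E3, A3, D4.
Carrying that up a 4th forward: G4 → C5 → F5 → Bb5.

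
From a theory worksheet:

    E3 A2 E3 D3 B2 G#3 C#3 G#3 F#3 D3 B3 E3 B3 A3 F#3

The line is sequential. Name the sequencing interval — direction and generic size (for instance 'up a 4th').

up a 3rd

The 5-note cells begin on E3, G#3, B3 — each up a 3rd from the last.
E3 to G#3 is up a 3rd.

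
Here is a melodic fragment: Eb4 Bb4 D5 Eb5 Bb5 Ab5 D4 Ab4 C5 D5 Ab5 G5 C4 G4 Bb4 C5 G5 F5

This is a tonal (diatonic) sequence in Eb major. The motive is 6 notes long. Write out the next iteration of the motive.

Bb3 F4 Ab4 Bb4 F5 Eb5

Unit = 6 notes; the statements start on Eb4, D4, C4, moving down a 2nd each time.
From Bb3 the diatonic shape gives Bb3 F4 Ab4 Bb4 F5 Eb5.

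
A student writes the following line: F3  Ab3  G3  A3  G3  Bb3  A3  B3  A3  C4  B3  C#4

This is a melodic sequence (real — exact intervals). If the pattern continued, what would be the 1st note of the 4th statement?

Grouping in 4s, the 1st note of each cell is F3, G3, A3.
From A3, up a 2nd gives B3.

B3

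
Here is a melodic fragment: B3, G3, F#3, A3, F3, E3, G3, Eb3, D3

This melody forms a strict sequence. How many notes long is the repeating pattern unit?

9 notes total. Splitting into 3 groups of 3:
B3 G3 F#3 | A3 F3 E3 | G3 Eb3 D3
Every group is a transposition down a 2nd of the one before; no shorter unit works.

3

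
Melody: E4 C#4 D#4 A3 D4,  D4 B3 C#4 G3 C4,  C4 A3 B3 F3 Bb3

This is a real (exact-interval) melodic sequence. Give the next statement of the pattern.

Bb3 G3 A3 Eb3 Ab3

The 5-note cells begin on E4, D4, C4 — each down a 2nd from the last.
From Bb3 the exact shape gives Bb3 G3 A3 Eb3 Ab3.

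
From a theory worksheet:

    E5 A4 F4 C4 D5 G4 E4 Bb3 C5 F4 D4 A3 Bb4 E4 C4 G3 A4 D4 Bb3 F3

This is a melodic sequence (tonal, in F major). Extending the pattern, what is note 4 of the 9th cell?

Bb2

Grouping in 4s, the 4th note of each cell is C4, Bb3, A3, G3, F3.
Each moves down a 2nd. Continuing: E3 → D3 → C3 → Bb2.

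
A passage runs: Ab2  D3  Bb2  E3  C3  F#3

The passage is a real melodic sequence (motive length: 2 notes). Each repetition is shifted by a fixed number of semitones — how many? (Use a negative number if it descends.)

2

Unit = 2 notes; the statements start on Ab2, Bb2, C3, moving up a 2nd each time.
Ab2 to Bb2 spans +2 semitones.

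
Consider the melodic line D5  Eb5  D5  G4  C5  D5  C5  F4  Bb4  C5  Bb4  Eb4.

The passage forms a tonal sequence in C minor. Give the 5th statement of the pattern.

G4 Ab4 G4 C4

Taking 4-note groups, the heads are D5, C5, Bb4: the pattern moves down a 2nd.
Continuing the starts: Ab4 → G4.
From G4 the diatonic shape gives G4 Ab4 G4 C4.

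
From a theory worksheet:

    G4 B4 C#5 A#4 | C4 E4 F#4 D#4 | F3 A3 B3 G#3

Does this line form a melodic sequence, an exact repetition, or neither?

sequence

Each 4-note cell is the previous one transposed down a 5th.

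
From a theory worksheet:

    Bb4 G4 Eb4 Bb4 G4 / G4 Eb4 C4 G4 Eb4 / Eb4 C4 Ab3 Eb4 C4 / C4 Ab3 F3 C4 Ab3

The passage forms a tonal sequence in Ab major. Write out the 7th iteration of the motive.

Db3 Bb2 G2 Db3 Bb2

Unit = 5 notes; the statements start on Bb4, G4, Eb4, C4, moving down a 3rd each time.
Continuing the starts: Ab3 → F3 → Db3.
Statement 7 starts on Db3 and keeps the same diatonic contour: Db3 Bb2 G2 Db3 Bb2.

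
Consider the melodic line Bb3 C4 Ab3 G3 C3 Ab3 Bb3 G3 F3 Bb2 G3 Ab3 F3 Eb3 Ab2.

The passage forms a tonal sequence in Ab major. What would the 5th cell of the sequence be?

Eb3 F3 Db3 C3 F2

With a 5-note motive the entries are Bb3, Ab3, G3, each down a 2nd from the previous.
Continuing the starts: F3 → Eb3.
Statement 5 starts on Eb3 and keeps the same diatonic contour: Eb3 F3 Db3 C3 F2.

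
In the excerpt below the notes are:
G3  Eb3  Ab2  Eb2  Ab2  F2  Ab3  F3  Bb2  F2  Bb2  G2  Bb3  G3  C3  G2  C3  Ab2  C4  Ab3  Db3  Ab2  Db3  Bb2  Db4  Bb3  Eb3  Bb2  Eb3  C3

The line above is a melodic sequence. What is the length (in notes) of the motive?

6

Try groups of 6 (5 cells in 30 notes):
G3 Eb3 Ab2 Eb2 Ab2 F2 | Ab3 F3 Bb2 F2 Bb2 G2 | Bb3 G3 C3 G2 C3 Ab2 | C4 Ab3 Db3 Ab2 Db3 Bb2 | Db4 Bb3 Eb3 Bb2 Eb3 C3
That's a consistent up a 2nd shift per cell, and no other grouping gives one.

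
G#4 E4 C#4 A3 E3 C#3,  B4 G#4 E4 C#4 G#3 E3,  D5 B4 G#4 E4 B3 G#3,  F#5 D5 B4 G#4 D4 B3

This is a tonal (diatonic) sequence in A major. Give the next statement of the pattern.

A5 F#5 D5 B4 F#4 D4

The 6-note cells begin on G#4, B4, D5, F#5 — each up a 3rd from the last.
From A5 the diatonic shape gives A5 F#5 D5 B4 F#4 D4.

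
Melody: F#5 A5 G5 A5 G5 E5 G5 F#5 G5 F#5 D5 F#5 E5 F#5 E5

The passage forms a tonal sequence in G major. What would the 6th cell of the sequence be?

A4 C5 B4 C5 B4

The 5-note cells begin on F#5, E5, D5 — each down a 2nd from the last.
Carrying on: C5 → B4 → A4.
So cell 6 is A4 C5 B4 C5 B4.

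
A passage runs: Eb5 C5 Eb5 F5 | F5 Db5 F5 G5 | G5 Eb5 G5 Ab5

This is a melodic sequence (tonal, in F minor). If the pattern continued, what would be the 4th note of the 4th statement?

Bb5

With 4-note cells, note 4 of each statement runs F5, G5, Ab5.
From Ab5, up a 2nd gives Bb5.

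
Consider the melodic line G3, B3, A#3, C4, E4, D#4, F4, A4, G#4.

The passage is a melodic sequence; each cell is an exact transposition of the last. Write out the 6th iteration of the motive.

Ab5 C6 B5

Unit = 3 notes; the statements start on G3, C4, F4, moving up a 4th each time.
Carrying on: Bb4 → Eb5 → Ab5.
So cell 6 is Ab5 C6 B5.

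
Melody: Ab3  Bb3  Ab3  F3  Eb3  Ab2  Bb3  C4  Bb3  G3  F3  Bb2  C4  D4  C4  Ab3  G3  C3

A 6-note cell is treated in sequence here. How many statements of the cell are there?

3

18 notes in groups of 6 gives 18/6 = 3 statements.
Starts: Ab3, Bb3, C4 — each up a 2nd.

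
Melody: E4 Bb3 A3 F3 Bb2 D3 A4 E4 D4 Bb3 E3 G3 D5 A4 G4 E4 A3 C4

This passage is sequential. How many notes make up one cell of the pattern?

18 notes total. Splitting into 3 groups of 6:
E4 Bb3 A3 F3 Bb2 D3 | A4 E4 D4 Bb3 E3 G3 | D5 A4 G4 E4 A3 C4
That's a consistent up a 4th shift per cell, and no other grouping gives one.

6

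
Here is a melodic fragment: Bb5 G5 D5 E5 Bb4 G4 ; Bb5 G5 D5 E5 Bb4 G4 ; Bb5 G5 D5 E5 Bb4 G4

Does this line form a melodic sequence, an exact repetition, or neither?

repetition

Each 6-note cell is identical (Bb5 G5 D5 E5 Bb4 G4), restated at the same pitch.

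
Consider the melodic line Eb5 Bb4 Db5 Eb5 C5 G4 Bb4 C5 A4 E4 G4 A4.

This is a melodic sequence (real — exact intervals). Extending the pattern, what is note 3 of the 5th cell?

The unit is 4 notes. Position-3 pitches of the 3 shown cells: Db5, Bb4, G4.
Each moves down a 3rd. Continuing: E4 → C#4.

C#4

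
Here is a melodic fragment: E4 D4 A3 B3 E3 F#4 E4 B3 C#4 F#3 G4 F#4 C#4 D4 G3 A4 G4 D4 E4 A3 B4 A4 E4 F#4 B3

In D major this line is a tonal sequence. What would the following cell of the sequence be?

Unit = 5 notes; the statements start on E4, F#4, G4, A4, B4, moving up a 2nd each time.
Statement 6 starts on C#5 and keeps the same diatonic contour: C#5 B4 F#4 G4 C#4.

C#5 B4 F#4 G4 C#4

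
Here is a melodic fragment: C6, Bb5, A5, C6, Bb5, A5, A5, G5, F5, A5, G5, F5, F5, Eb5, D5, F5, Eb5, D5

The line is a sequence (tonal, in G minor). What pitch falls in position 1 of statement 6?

G4

Grouping in 6s, the 1st note of each cell is C6, A5, F5.
Extending down a 3rd: D5 → Bb4 → G4.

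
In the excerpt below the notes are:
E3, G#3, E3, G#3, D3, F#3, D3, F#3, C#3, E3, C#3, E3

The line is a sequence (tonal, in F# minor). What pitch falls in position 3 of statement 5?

A2

The unit is 4 notes. Position-3 pitches of the 3 shown cells: E3, D3, C#3.
Each moves down a 2nd. Continuing: B2 → A2.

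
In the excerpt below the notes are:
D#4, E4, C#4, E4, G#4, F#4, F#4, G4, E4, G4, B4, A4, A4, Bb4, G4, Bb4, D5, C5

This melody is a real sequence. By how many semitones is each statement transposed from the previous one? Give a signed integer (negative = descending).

3

Taking 6-note groups, the heads are D#4, F#4, A4: the pattern moves up a 3rd.
D#4→F#4 is 66 − 63 = 3 semitones.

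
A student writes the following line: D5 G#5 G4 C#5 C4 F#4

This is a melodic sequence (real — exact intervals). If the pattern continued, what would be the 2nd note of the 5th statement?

Grouping in 2s, the 2nd note of each cell is G#5, C#5, F#4.
Carrying that down a 5th forward: B3 → E3.

E3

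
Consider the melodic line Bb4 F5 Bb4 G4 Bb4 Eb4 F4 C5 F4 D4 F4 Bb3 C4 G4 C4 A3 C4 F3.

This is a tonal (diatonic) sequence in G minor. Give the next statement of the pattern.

With a 6-note motive the entries are Bb4, F4, C4, each down a 4th from the previous.
So cell 4 is G3 D4 G3 Eb3 G3 C3.

G3 D4 G3 Eb3 G3 C3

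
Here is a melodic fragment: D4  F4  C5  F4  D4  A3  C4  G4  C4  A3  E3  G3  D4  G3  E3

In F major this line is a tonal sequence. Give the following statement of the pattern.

The 5-note cells begin on D4, A3, E3 — each down a 4th from the last.
Statement 4 starts on Bb2 and keeps the same diatonic contour: Bb2 D3 A3 D3 Bb2.

Bb2 D3 A3 D3 Bb2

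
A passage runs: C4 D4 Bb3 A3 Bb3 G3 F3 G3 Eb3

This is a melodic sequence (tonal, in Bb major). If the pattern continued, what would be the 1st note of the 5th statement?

Bb2

The unit is 3 notes. Position-1 pitches of the 3 shown cells: C4, A3, F3.
Extending down a 3rd: D3 → Bb2.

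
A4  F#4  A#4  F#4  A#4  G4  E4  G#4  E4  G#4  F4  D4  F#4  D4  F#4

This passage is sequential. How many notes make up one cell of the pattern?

Try groups of 5 (3 cells in 15 notes):
A4 F#4 A#4 F#4 A#4 | G4 E4 G#4 E4 G#4 | F4 D4 F#4 D4 F#4
Every group is a transposition down a 2nd of the one before; no shorter unit works.

5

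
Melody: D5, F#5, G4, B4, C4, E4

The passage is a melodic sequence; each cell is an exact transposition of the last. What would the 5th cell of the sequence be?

The 2-note cells begin on D5, G4, C4 — each down a 5th from the last.
Continuing the starts: F3 → Bb2.
Statement 5 starts on Bb2 and keeps the same exact contour: Bb2 D3.

Bb2 D3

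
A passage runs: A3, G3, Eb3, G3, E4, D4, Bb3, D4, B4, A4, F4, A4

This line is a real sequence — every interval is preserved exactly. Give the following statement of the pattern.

The 4-note cells begin on A3, E4, B4 — each up a 5th from the last.
Statement 4 starts on F#5 and keeps the same exact contour: F#5 E5 C5 E5.

F#5 E5 C5 E5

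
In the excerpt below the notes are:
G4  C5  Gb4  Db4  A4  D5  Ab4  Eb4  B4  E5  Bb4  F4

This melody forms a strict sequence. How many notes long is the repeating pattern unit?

Try groups of 4 (3 cells in 12 notes):
G4 C5 Gb4 Db4 | A4 D5 Ab4 Eb4 | B4 E5 Bb4 F4
Each cell is the previous one up a 2nd — so the unit is 4 notes.

4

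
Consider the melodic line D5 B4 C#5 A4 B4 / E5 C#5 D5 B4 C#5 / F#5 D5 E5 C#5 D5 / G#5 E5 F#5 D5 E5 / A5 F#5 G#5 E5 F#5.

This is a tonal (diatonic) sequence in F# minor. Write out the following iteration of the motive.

Unit = 5 notes; the statements start on D5, E5, F#5, G#5, A5, moving up a 2nd each time.
So cell 6 is B5 G#5 A5 F#5 G#5.

B5 G#5 A5 F#5 G#5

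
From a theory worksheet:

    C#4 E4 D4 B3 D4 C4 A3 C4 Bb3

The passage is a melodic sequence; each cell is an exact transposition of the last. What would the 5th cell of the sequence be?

F3 Ab3 Gb3

With a 3-note motive the entries are C#4, B3, A3, each down a 2nd from the previous.
Carrying on: G3 → F3.
From F3 the exact shape gives F3 Ab3 Gb3.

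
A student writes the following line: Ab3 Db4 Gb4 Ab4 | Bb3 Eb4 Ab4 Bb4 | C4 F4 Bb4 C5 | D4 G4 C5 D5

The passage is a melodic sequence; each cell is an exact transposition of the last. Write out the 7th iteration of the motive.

The 4-note cells begin on Ab3, Bb3, C4, D4 — each up a 2nd from the last.
Extending up a 2nd: E4 → F#4 → G#4.
Statement 7 starts on G#4 and keeps the same exact contour: G#4 C#5 F#5 G#5.

G#4 C#5 F#5 G#5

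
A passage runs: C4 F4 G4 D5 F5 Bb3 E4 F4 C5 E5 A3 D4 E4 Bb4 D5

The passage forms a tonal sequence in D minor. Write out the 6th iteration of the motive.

E3 A3 Bb3 F4 A4

Unit = 5 notes; the statements start on C4, Bb3, A3, moving down a 2nd each time.
Extending down a 2nd: G3 → F3 → E3.
Statement 6 starts on E3 and keeps the same diatonic contour: E3 A3 Bb3 F4 A4.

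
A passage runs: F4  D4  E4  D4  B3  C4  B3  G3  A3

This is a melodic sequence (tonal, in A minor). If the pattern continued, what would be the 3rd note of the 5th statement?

D3

With 3-note cells, note 3 of each statement runs E4, C4, A3.
Each moves down a 3rd. Continuing: F3 → D3.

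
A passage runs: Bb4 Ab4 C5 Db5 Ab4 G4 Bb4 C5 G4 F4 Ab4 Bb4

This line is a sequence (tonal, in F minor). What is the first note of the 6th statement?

Taking 4-note groups, the heads are Bb4, Ab4, G4: the pattern moves down a 2nd.
Continuing: F4 → Eb4 → Db4. Statement 6 starts on Db4.

Db4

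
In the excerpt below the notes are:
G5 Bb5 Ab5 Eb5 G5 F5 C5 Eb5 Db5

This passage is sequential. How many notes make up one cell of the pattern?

3

Try groups of 3 (3 cells in 9 notes):
G5 Bb5 Ab5 | Eb5 G5 F5 | C5 Eb5 Db5
Every group is a transposition down a 3rd of the one before; no shorter unit works.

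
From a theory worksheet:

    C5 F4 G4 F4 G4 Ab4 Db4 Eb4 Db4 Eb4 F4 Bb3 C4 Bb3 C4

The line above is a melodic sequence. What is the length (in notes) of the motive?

5

There are 15 notes; a 5-note unit gives 3 cells:
C5 F4 G4 F4 G4 | Ab4 Db4 Eb4 Db4 Eb4 | F4 Bb3 C4 Bb3 C4
That's a consistent down a 3rd shift per cell, and no other grouping gives one.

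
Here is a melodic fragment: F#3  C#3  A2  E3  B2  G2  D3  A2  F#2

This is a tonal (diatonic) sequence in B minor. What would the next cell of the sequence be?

C#3 G2 E2

Unit = 3 notes; the statements start on F#3, E3, D3, moving down a 2nd each time.
From C#3 the diatonic shape gives C#3 G2 E2.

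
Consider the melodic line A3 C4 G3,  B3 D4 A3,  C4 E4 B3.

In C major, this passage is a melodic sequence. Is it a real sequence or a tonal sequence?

Every note is diatonic to C major.
Cell 1 has +3 semitones from note 1 to 2, but cell 3 has +4 — the interval quality changes while the contour stays the same, which is the hallmark of a tonal sequence.

tonal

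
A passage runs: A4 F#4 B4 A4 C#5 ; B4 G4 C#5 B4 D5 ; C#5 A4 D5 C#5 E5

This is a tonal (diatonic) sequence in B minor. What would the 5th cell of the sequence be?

E5 C#5 F#5 E5 G5

Taking 5-note groups, the heads are A4, B4, C#5: the pattern moves up a 2nd.
Carrying on: D5 → E5.
So cell 5 is E5 C#5 F#5 E5 G5.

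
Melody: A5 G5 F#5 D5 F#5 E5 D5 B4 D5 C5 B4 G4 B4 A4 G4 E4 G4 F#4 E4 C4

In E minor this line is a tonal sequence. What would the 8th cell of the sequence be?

A3 G3 F#3 D3

The 4-note cells begin on A5, F#5, D5, B4, G4 — each down a 3rd from the last.
Continuing the starts: E4 → C4 → A3.
From A3 the diatonic shape gives A3 G3 F#3 D3.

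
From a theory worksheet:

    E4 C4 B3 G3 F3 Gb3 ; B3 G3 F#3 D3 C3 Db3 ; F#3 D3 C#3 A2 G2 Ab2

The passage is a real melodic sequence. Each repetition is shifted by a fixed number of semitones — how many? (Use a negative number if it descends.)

With a 6-note motive the entries are E4, B3, F#3, each down a 4th from the previous.
Counting half-steps from E4 to B3: -5.

-5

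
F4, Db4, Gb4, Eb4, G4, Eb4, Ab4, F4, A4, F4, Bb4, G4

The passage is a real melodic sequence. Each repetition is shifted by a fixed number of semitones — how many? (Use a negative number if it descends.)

Taking 4-note groups, the heads are F4, G4, A4: the pattern moves up a 2nd.
Counting half-steps from F4 to G4: 2.

2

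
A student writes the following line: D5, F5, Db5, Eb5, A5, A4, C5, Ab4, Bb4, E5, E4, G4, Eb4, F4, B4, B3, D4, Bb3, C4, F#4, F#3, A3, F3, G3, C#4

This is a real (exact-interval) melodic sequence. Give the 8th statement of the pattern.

With a 5-note motive the entries are D5, A4, E4, B3, F#3, each down a 4th from the previous.
Continuing the starts: C#3 → G#2 → D#2.
From D#2 the exact shape gives D#2 F#2 D2 E2 A#2.

D#2 F#2 D2 E2 A#2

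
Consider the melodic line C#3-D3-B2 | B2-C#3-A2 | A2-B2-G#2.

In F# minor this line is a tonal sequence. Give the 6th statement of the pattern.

E2 F#2 D2

Unit = 3 notes; the statements start on C#3, B2, A2, moving down a 2nd each time.
Extending down a 2nd: G#2 → F#2 → E2.
So cell 6 is E2 F#2 D2.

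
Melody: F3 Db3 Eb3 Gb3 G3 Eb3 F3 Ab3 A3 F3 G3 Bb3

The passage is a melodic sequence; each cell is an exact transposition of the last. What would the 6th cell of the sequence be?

D#4 B3 C#4 E4

Unit = 4 notes; the statements start on F3, G3, A3, moving up a 2nd each time.
Extending up a 2nd: B3 → C#4 → D#4.
Statement 6 starts on D#4 and keeps the same exact contour: D#4 B3 C#4 E4.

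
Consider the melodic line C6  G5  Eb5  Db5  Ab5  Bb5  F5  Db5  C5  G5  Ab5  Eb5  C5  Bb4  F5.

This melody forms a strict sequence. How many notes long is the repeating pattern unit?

5

15 notes total. Splitting into 3 groups of 5:
C6 G5 Eb5 Db5 Ab5 | Bb5 F5 Db5 C5 G5 | Ab5 Eb5 C5 Bb4 F5
Every group is a transposition down a 2nd of the one before; no shorter unit works.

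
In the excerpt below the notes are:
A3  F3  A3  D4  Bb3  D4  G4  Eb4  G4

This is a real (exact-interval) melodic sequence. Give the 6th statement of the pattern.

Bb5 Gb5 Bb5

The 3-note cells begin on A3, D4, G4 — each up a 4th from the last.
Continuing the starts: C5 → F5 → Bb5.
So cell 6 is Bb5 Gb5 Bb5.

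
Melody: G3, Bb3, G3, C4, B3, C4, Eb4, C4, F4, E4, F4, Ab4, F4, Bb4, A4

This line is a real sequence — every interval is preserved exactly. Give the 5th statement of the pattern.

The 5-note cells begin on G3, C4, F4 — each up a 4th from the last.
Continuing the starts: Bb4 → Eb5.
Statement 5 starts on Eb5 and keeps the same exact contour: Eb5 Gb5 Eb5 Ab5 G5.

Eb5 Gb5 Eb5 Ab5 G5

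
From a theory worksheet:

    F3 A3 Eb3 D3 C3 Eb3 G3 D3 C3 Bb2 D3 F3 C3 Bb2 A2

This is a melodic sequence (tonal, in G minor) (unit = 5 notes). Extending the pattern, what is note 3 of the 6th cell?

G2

The unit is 5 notes. Position-3 pitches of the 3 shown cells: Eb3, D3, C3.
Each moves down a 2nd. Continuing: Bb2 → A2 → G2.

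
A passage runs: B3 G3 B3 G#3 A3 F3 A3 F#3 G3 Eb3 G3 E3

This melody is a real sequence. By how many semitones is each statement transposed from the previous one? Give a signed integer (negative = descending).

The 4-note cells begin on B3, A3, G3 — each down a 2nd from the last.
Counting half-steps from B3 to A3: -2.

-2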